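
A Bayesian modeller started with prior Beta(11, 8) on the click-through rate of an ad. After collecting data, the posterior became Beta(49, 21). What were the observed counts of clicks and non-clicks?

38 clicks and 13 non-clicks

A Beta(α, β) prior with s successes and f failures in binomial data gives a Beta(α+s, β+f) posterior.
Match parameters: s=49−11=38, f=21−8=13.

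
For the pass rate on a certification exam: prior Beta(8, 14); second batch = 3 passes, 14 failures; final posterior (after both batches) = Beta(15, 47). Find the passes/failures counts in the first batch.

4 passes and 19 failures

Sequential conjugate updates are equivalent to a single update on the pooled data, so total successes = posterior α − prior α and total failures = posterior β − prior β.
Total across both batches: 15−8=7 passes, 47−14=33 failures.
Subtract the second batch: 7−3=4 passes and 33−14=19 failures.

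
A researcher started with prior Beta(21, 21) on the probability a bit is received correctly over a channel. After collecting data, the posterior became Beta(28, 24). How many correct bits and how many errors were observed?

7 correct bits and 3 errors

A Beta(α, β) prior with s successes and f failures in binomial data gives a Beta(α+s, β+f) posterior.
So s = 28 − 21 = 7 and f = 24 − 21 = 3.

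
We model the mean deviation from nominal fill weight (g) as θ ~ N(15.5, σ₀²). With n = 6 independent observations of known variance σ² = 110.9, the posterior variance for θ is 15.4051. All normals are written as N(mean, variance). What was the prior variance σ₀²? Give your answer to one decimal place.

For the Normal–Normal model with known σ², precisions add: τ_n = τ₀ + n/σ².
So 1/σ₀² = 1/15.4051 − 6/110.9 = 0.064914 − 0.054103 = 0.010811.
Hence σ₀² = 1/0.010811 ≈ 92.5.

σ₀² = 92.5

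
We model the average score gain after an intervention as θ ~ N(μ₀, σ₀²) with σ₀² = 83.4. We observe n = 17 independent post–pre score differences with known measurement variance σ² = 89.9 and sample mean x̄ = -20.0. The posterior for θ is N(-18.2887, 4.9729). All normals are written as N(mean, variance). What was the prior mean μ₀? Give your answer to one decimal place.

μ₀ = 8.7

The posterior mean is a precision-weighted average: μ_n = (τ₀μ₀ + τ_data·x̄)/(τ₀+τ_data), with τ₀=1/σ₀² and τ_data=n/σ².
Here τ₀ = 1/83.4 = 0.011990 and τ_data = 17/89.9 = 0.189099, so τ_n = 0.201089.
Rearranging for μ₀: μ₀ = (μ_n·τ_n − τ_data·x̄)/τ₀ = (-18.2887·0.201089 − 0.189099·-20.0) / 0.011990 = 0.104324/0.011990 ≈ 8.7.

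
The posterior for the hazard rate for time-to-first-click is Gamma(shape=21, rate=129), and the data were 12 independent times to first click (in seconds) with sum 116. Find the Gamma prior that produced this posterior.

Gamma(shape=9, rate=13)

Gamma–exponential conjugacy: posterior shape = α + n, posterior rate = β + Σtᵢ.
So α = 21 − 12 = 9 and β = 129 − 116 = 13.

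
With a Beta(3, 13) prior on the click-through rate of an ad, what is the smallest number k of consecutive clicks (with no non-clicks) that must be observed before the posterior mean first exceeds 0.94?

k = 201

After k clicks and 0 non-clicks the posterior is Beta(3+k, 13), with mean (3+k)/(3+13+k).
Set (3+k)/(16+k) > 0.94 and solve: k > (0.94·16 − 3)/(1 − 0.94) = 200.667.
The smallest integer exceeding 200.667 is 201, and checking k=201: (204)/(217) = 0.9401 > 0.94.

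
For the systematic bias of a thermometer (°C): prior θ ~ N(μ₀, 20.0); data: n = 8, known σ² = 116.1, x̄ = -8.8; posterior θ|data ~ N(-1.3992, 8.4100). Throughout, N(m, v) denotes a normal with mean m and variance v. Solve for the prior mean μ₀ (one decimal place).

μ₀ = 8.8

With known observation variance, the Normal–Normal posterior has precision τ_n = τ₀ + n/σ² and mean μ_n = (τ₀μ₀ + (n/σ²)x̄)/τ_n.
Here τ₀ = 1/20.0 = 0.050000 and τ_data = 8/116.1 = 0.068906, so τ_n = 0.118906.
Rearranging for μ₀: μ₀ = (μ_n·τ_n − τ_data·x̄)/τ₀ = (-1.3992·0.118906 − 0.068906·-8.8) / 0.050000 = 0.440000/0.050000 ≈ 8.8.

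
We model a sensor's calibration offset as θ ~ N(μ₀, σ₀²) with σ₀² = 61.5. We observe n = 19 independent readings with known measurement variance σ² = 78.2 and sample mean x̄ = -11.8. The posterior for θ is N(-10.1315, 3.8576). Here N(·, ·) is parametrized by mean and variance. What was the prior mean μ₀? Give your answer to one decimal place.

With known observation variance, the Normal–Normal posterior has precision τ_n = τ₀ + n/σ² and mean μ_n = (τ₀μ₀ + (n/σ²)x̄)/τ_n.
Here τ₀ = 1/61.5 = 0.016260 and τ_data = 19/78.2 = 0.242967, so τ_n = 0.259227.
Rearranging for μ₀: μ₀ = (μ_n·τ_n − τ_data·x̄)/τ₀ = (-10.1315·0.259227 − 0.242967·-11.8) / 0.016260 = 0.240652/0.016260 ≈ 14.8.

μ₀ = 14.8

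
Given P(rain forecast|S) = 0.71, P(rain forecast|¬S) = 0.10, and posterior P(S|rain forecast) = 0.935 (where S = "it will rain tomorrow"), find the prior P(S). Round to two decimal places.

Bayes' rule in odds form gives O(S|E) = O(S)·[P(E|S)/P(E|¬S)], hence O(S) = O(S|E)/LR.
Posterior odds = 0.935/(1−0.935) = 14.3846. LR = 0.71/0.10 = 7.1000.
Prior odds = 14.3846/7.1000 = 2.0260, so P(S) = 2.0260/(1+2.0260) ≈ 0.67.

P(S) = 0.67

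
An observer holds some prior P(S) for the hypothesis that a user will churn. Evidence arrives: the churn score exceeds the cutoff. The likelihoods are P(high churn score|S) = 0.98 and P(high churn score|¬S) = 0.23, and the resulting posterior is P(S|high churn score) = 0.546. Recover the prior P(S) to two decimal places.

In odds form, posterior odds = prior odds × likelihood ratio, so prior odds = posterior odds ÷ LR.
Posterior odds = 0.546/(1−0.546) = 1.2026. LR = 0.98/0.23 = 4.2609.
Prior odds = 1.2026/4.2609 = 0.2822, so P(S) = 0.2822/(1+0.2822) ≈ 0.22.

P(S) = 0.22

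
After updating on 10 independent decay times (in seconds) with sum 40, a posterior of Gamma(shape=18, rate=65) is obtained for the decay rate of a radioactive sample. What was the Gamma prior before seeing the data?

Gamma(shape=8, rate=25)

Gamma–exponential conjugacy: posterior shape = α + n, posterior rate = β + Σtᵢ.
So α = 18 − 10 = 8 and β = 65 − 40 = 25.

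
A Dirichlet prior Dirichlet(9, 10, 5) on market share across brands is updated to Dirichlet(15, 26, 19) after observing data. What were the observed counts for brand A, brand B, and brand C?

counts (6, 16, 14)

For a Dirichlet(α) prior with multinomial counts c, the posterior is Dirichlet(α + c) componentwise.
Counts are posterior − prior componentwise: 15−9=6, 26−10=16, 19−5=14.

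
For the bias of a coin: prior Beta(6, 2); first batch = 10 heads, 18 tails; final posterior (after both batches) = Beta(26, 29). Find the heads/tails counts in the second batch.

10 heads and 9 tails

Sequential conjugate updates are equivalent to a single update on the pooled data, so total successes = posterior α − prior α and total failures = posterior β − prior β.
Total across both batches: 26−6=20 heads, 29−2=27 tails.
Subtract the first batch: 20−10=10 heads and 27−18=9 tails.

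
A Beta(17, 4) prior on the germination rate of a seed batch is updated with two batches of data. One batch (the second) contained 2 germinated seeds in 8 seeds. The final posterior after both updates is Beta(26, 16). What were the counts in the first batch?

Sequential conjugate updates are equivalent to a single update on the pooled data, so total successes = posterior α − prior α and total failures = posterior β − prior β.
Total across both batches: 26−17=9 germinated seeds, 16−4=12 non-germinating seeds.
Subtract the second batch: 9−2=7 germinated seeds and 12−6=6 non-germinating seeds.

7 germinated seeds and 6 non-germinating seeds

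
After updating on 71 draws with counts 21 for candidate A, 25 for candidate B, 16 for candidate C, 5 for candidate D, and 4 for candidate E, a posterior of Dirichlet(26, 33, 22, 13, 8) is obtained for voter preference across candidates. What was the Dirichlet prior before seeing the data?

Dirichlet(5, 8, 6, 8, 4)

For a Dirichlet(α) prior with multinomial counts c, the posterior is Dirichlet(α + c) componentwise.
Subtract each count from the matching posterior parameter: 26−21=5, 33−25=8, 22−16=6, 13−5=8, 8−4=4.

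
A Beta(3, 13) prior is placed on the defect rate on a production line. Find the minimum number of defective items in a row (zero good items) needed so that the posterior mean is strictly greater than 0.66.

k = 23

After k defective items and 0 good items the posterior is Beta(3+k, 13), with mean (3+k)/(3+13+k).
Set (3+k)/(16+k) > 0.66 and solve: k > (0.66·16 − 3)/(1 − 0.66) = 22.235.
The smallest integer exceeding 22.235 is 23.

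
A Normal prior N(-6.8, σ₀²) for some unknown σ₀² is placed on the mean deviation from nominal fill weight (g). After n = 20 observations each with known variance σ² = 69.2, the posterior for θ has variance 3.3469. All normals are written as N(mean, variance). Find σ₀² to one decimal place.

σ₀² = 102.4

For the Normal–Normal model with known σ², precisions add: τ_n = τ₀ + n/σ².
So 1/σ₀² = 1/3.3469 − 20/69.2 = 0.298784 − 0.289017 = 0.009767.
Hence σ₀² = 1/0.009767 ≈ 102.4.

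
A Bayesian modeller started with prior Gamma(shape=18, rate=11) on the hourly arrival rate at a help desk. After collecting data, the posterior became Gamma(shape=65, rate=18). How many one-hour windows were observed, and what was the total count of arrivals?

A Gamma(α, β) prior (rate parametrization) on a Poisson rate with n observations summing to S gives posterior Gamma(α+S, β+n).
Matching: Σxᵢ = 65 − 18 = 47 and n = 18 − 11 = 7.

n = 7 one-hour windows with total 47 arrivals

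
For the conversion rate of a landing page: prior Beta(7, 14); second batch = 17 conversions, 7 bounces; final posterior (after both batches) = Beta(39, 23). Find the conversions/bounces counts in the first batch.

15 conversions and 2 bounces

Because Beta–binomial updating is additive in the counts, the combined data contributed (α_post−α_prior, β_post−β_prior) successes and failures.
Total across both batches: 39−7=32 conversions, 23−14=9 bounces.
Subtract the second batch: 32−17=15 conversions and 9−7=2 bounces.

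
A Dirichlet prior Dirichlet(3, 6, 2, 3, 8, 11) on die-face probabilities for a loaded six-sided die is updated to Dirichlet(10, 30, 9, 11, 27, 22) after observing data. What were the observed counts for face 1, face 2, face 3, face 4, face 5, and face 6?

counts (7, 24, 7, 8, 19, 11)

For a Dirichlet(α) prior with multinomial counts c, the posterior is Dirichlet(α + c) componentwise.
Counts are posterior − prior componentwise: 10−3=7, 30−6=24, 9−2=7, 11−3=8, 27−8=19, 22−11=11.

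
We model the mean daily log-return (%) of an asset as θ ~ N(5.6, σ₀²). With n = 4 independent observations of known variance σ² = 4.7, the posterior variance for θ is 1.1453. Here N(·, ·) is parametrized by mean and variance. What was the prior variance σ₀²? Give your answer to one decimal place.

σ₀² = 45.3

Posterior precision equals prior precision plus data precision: 1/σ_n² = 1/σ₀² + n/σ².
So 1/σ₀² = 1/1.1453 − 4/4.7 = 0.873134 − 0.851064 = 0.022070.
Hence σ₀² = 1/0.022070 ≈ 45.3.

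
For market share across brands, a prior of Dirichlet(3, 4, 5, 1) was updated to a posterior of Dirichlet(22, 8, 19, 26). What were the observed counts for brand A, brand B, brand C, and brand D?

counts (19, 4, 14, 25)

For a Dirichlet(α) prior with multinomial counts c, the posterior is Dirichlet(α + c) componentwise.
Counts are posterior − prior componentwise: 22−3=19, 8−4=4, 19−5=14, 26−1=25.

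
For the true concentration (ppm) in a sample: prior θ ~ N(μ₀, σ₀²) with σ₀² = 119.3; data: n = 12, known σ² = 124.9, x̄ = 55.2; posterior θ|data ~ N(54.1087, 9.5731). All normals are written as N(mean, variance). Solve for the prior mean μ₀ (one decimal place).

μ₀ = 41.6

The posterior mean is a precision-weighted average: μ_n = (τ₀μ₀ + τ_data·x̄)/(τ₀+τ_data), with τ₀=1/σ₀² and τ_data=n/σ².
Here τ₀ = 1/119.3 = 0.008382 and τ_data = 12/124.9 = 0.096077, so τ_n = 0.104459.
Rearranging for μ₀: μ₀ = (μ_n·τ_n − τ_data·x̄)/τ₀ = (54.1087·0.104459 − 0.096077·55.2) / 0.008382 = 0.348690/0.008382 ≈ 41.6.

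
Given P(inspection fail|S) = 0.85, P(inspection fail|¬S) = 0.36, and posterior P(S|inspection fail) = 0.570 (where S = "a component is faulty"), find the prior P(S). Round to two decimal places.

P(S) = 0.36

In odds form, posterior odds = prior odds × likelihood ratio, so prior odds = posterior odds ÷ LR.
Posterior odds = 0.570/(1−0.570) = 1.3256. LR = 0.85/0.36 = 2.3611.
Prior odds = 1.3256/2.3611 = 0.5614, so P(S) = 0.5614/(1+0.5614) ≈ 0.36.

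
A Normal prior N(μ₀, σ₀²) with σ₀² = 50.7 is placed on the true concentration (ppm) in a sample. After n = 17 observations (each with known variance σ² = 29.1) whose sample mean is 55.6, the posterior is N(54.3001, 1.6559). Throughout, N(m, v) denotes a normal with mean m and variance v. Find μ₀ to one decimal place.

With known observation variance, the Normal–Normal posterior has precision τ_n = τ₀ + n/σ² and mean μ_n = (τ₀μ₀ + (n/σ²)x̄)/τ_n.
Here τ₀ = 1/50.7 = 0.019724 and τ_data = 17/29.1 = 0.584192, so τ_n = 0.603916.
Rearranging for μ₀: μ₀ = (μ_n·τ_n − τ_data·x̄)/τ₀ = (54.3001·0.603916 − 0.584192·55.6) / 0.019724 = 0.311624/0.019724 ≈ 15.8.

μ₀ = 15.8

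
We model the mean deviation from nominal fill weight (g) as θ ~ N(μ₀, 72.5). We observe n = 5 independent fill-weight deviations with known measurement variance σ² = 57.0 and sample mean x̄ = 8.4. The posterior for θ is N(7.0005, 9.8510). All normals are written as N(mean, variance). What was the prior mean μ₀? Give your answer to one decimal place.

μ₀ = -1.9

The posterior mean is a precision-weighted average: μ_n = (τ₀μ₀ + τ_data·x̄)/(τ₀+τ_data), with τ₀=1/σ₀² and τ_data=n/σ².
Here τ₀ = 1/72.5 = 0.013793 and τ_data = 5/57.0 = 0.087719, so τ_n = 0.101512.
Rearranging for μ₀: μ₀ = (μ_n·τ_n − τ_data·x̄)/τ₀ = (7.0005·0.101512 − 0.087719·8.4) / 0.013793 = -0.026205/0.013793 ≈ -1.9.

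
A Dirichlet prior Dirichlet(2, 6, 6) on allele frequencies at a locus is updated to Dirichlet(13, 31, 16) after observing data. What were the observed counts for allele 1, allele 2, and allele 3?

For a Dirichlet(α) prior with multinomial counts c, the posterior is Dirichlet(α + c) componentwise.
Counts are posterior − prior componentwise: 13−2=11, 31−6=25, 16−6=10.

counts (11, 25, 10)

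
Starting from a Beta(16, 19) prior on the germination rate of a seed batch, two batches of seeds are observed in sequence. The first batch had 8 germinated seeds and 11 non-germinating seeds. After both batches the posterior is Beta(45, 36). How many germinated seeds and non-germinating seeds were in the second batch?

Sequential conjugate updates are equivalent to a single update on the pooled data, so total successes = posterior α − prior α and total failures = posterior β − prior β.
Total across both batches: 45−16=29 germinated seeds, 36−19=17 non-germinating seeds.
Subtract the first batch: 29−8=21 germinated seeds and 17−11=6 non-germinating seeds.

21 germinated seeds and 6 non-germinating seeds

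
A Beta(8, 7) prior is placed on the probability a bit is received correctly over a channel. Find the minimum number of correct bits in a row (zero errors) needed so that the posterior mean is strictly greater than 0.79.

After k correct bits and 0 errors the posterior is Beta(8+k, 7), with mean (8+k)/(8+7+k).
Set (8+k)/(15+k) > 0.79 and solve: k > (0.79·15 − 8)/(1 − 0.79) = 18.333.
The smallest integer exceeding 18.333 is 19.

k = 19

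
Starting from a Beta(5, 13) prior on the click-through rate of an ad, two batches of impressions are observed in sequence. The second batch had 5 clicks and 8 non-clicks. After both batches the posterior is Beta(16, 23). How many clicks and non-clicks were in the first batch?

6 clicks and 2 non-clicks

Sequential conjugate updates are equivalent to a single update on the pooled data, so total successes = posterior α − prior α and total failures = posterior β − prior β.
Total across both batches: 16−5=11 clicks, 23−13=10 non-clicks.
Subtract the second batch: 11−5=6 clicks and 10−8=2 non-clicks.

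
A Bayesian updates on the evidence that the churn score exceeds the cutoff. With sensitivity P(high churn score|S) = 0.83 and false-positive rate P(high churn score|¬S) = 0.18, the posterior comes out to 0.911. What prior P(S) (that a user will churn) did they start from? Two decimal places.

P(S) = 0.69

Bayes' rule in odds form gives O(S|E) = O(S)·[P(E|S)/P(E|¬S)], hence O(S) = O(S|E)/LR.
Posterior odds = 0.911/(1−0.911) = 10.2360. LR = 0.83/0.18 = 4.6111.
Prior odds = 10.2360/4.6111 = 2.2199, so P(S) = 2.2199/(1+2.2199) ≈ 0.69.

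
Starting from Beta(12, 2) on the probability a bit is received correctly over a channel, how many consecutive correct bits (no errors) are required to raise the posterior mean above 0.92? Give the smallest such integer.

After k correct bits and 0 errors the posterior is Beta(12+k, 2), with mean (12+k)/(12+2+k).
Set (12+k)/(14+k) > 0.92 and solve: k > (0.92·14 − 12)/(1 − 0.92) = 11.000.
The smallest integer exceeding 11.000 is 12.

k = 12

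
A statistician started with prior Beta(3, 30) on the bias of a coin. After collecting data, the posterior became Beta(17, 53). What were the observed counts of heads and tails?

A Beta(a, b) prior with s successes and f failures in binomial data gives a Beta(a+s, b+f) posterior.
So s = 17 − 3 = 14 and f = 53 − 30 = 23.

14 heads and 23 tails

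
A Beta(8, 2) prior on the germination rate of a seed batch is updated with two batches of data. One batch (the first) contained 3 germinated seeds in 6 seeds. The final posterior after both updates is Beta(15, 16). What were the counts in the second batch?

Sequential conjugate updates are equivalent to a single update on the pooled data, so total successes = posterior α − prior α and total failures = posterior β − prior β.
Total across both batches: 15−8=7 germinated seeds, 16−2=14 non-germinating seeds.
Subtract the first batch: 7−3=4 germinated seeds and 14−3=11 non-germinating seeds.

4 germinated seeds and 11 non-germinating seeds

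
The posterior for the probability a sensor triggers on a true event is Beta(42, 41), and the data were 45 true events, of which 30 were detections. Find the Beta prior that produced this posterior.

A Beta(a, b) prior with s successes and f failures in binomial data gives a Beta(a+s, b+f) posterior.
Subtract the data counts: 42−30=12, 41−15=26.

Beta(12, 26)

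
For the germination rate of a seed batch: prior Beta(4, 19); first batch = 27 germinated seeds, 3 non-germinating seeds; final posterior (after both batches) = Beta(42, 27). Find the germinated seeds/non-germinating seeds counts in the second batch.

11 germinated seeds and 5 non-germinating seeds

Because Beta–binomial updating is additive in the counts, the combined data contributed (α_post−α_prior, β_post−β_prior) successes and failures.
Total across both batches: 42−4=38 germinated seeds, 27−19=8 non-germinating seeds.
Subtract the first batch: 38−27=11 germinated seeds and 8−3=5 non-germinating seeds.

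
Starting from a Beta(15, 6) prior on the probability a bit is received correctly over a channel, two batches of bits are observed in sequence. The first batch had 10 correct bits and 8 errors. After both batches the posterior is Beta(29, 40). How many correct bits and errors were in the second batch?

4 correct bits and 26 errors

Sequential conjugate updates are equivalent to a single update on the pooled data, so total successes = posterior α − prior α and total failures = posterior β − prior β.
Total across both batches: 29−15=14 correct bits, 40−6=34 errors.
Subtract the first batch: 14−10=4 correct bits and 34−8=26 errors.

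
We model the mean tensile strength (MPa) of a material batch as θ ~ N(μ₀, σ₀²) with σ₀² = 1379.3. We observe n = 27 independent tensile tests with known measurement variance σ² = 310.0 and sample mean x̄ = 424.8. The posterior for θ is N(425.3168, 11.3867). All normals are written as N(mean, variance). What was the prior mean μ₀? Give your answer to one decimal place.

The posterior mean is a precision-weighted average: μ_n = (τ₀μ₀ + τ_data·x̄)/(τ₀+τ_data), with τ₀=1/σ₀² and τ_data=n/σ².
Here τ₀ = 1/1379.3 = 0.000725 and τ_data = 27/310.0 = 0.087097, so τ_n = 0.087822.
Rearranging for μ₀: μ₀ = (μ_n·τ_n − τ_data·x̄)/τ₀ = (425.3168·0.087822 − 0.087097·424.8) / 0.000725 = 0.353366/0.000725 ≈ 487.4.

μ₀ = 487.4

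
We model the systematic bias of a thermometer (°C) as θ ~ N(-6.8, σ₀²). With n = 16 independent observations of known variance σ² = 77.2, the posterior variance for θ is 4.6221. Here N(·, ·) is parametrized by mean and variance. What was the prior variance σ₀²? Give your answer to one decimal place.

For the Normal–Normal model with known σ², precisions add: τ_n = τ₀ + n/σ².
So 1/σ₀² = 1/4.6221 − 16/77.2 = 0.216352 − 0.207254 = 0.009098.
Hence σ₀² = 1/0.009098 ≈ 109.9.

σ₀² = 109.9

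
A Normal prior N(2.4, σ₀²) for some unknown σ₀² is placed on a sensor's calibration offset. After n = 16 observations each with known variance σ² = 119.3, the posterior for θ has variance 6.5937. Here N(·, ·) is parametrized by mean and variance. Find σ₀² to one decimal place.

σ₀² = 57.0

For the Normal–Normal model with known σ², precisions add: τ_n = τ₀ + n/σ².
So 1/σ₀² = 1/6.5937 − 16/119.3 = 0.151660 − 0.134116 = 0.017544.
Hence σ₀² = 1/0.017544 ≈ 57.0.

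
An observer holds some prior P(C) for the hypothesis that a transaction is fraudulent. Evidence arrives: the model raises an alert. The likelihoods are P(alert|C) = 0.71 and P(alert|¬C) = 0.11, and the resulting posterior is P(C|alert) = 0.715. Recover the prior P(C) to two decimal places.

Bayes' rule in odds form gives O(C|E) = O(C)·[P(E|C)/P(E|¬C)], hence O(C) = O(C|E)/LR.
Posterior odds = 0.715/(1−0.715) = 2.5088. LR = 0.71/0.11 = 6.4545.
Prior odds = 2.5088/6.4545 = 0.3887, so P(C) = 0.3887/(1+0.3887) ≈ 0.28.

P(C) = 0.28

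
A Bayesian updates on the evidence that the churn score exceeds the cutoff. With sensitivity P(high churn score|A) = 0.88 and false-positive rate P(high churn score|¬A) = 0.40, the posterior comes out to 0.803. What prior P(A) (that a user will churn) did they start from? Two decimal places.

In odds form, posterior odds = prior odds × likelihood ratio, so prior odds = posterior odds ÷ LR.
Posterior odds = 0.803/(1−0.803) = 4.0761. LR = 0.88/0.40 = 2.2000.
Prior odds = 4.0761/2.2000 = 1.8528, so P(A) = 1.8528/(1+1.8528) ≈ 0.65.

P(A) = 0.65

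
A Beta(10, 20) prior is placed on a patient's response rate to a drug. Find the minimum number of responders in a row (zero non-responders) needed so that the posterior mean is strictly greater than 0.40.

k = 4

After k responders and 0 non-responders the posterior is Beta(10+k, 20), with mean (10+k)/(10+20+k).
Set (10+k)/(30+k) > 0.40 and solve: k > (0.40·30 − 10)/(1 − 0.40) = 3.333.
The smallest integer exceeding 3.333 is 4, and checking k=4: (14)/(34) = 0.4118 > 0.40.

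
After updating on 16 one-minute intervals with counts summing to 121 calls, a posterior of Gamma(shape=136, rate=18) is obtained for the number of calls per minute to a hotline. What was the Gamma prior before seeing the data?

Gamma(shape=15, rate=2)

Gamma–Poisson conjugacy: posterior shape = α + Σxᵢ, posterior rate = β + n.
So α = 136 − 121 = 15 and β = 18 − 16 = 2.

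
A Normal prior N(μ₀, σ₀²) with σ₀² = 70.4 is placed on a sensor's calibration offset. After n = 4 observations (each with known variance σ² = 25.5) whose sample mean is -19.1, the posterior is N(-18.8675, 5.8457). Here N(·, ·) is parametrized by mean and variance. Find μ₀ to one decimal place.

μ₀ = -16.3

The posterior mean is a precision-weighted average: μ_n = (τ₀μ₀ + τ_data·x̄)/(τ₀+τ_data), with τ₀=1/σ₀² and τ_data=n/σ².
Here τ₀ = 1/70.4 = 0.014205 and τ_data = 4/25.5 = 0.156863, so τ_n = 0.171068.
Rearranging for μ₀: μ₀ = (μ_n·τ_n − τ_data·x̄)/τ₀ = (-18.8675·0.171068 − 0.156863·-19.1) / 0.014205 = -0.231542/0.014205 ≈ -16.3.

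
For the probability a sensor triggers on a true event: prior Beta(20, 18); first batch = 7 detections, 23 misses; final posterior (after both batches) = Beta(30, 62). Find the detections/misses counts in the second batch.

Because Beta–binomial updating is additive in the counts, the combined data contributed (α_post−α_prior, β_post−β_prior) successes and failures.
Total across both batches: 30−20=10 detections, 62−18=44 misses.
Subtract the first batch: 10−7=3 detections and 44−23=21 misses.

3 detections and 21 misses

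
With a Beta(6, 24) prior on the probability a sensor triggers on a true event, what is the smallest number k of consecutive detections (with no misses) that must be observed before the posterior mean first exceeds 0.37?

After k detections and 0 misses the posterior is Beta(6+k, 24), with mean (6+k)/(6+24+k).
Set (6+k)/(30+k) > 0.37 and solve: k > (0.37·30 − 6)/(1 − 0.37) = 8.095.
The smallest integer exceeding 8.095 is 9.

k = 9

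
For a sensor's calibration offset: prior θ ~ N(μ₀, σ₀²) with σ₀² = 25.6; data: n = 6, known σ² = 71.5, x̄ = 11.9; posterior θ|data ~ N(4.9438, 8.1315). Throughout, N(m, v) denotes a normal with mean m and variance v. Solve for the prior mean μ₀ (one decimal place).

With known observation variance, the Normal–Normal posterior has precision τ_n = τ₀ + n/σ² and mean μ_n = (τ₀μ₀ + (n/σ²)x̄)/τ_n.
Here τ₀ = 1/25.6 = 0.039062 and τ_data = 6/71.5 = 0.083916, so τ_n = 0.122978.
Rearranging for μ₀: μ₀ = (μ_n·τ_n − τ_data·x̄)/τ₀ = (4.9438·0.122978 − 0.083916·11.9) / 0.039062 = -0.390622/0.039062 ≈ -10.0.

μ₀ = -10.0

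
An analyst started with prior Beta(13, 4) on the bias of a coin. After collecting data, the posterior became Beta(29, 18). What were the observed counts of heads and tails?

16 heads and 14 tails

Under Beta–binomial conjugacy the posterior parameters are (α+s, β+f).
So s = 29 − 13 = 16 and f = 18 − 4 = 14.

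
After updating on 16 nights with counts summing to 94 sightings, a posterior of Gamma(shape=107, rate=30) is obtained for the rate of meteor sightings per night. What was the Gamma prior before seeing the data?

Gamma–Poisson conjugacy: posterior shape = α + Σxᵢ, posterior rate = β + n.
So α = 107 − 94 = 13 and β = 30 − 16 = 14.

Gamma(shape=13, rate=14)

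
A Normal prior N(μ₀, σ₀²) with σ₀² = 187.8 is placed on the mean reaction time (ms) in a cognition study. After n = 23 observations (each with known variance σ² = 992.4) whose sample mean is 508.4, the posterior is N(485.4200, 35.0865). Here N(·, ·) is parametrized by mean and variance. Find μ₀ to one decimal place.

μ₀ = 385.4

The posterior mean is a precision-weighted average: μ_n = (τ₀μ₀ + τ_data·x̄)/(τ₀+τ_data), with τ₀=1/σ₀² and τ_data=n/σ².
Here τ₀ = 1/187.8 = 0.005325 and τ_data = 23/992.4 = 0.023176, so τ_n = 0.028501.
Rearranging for μ₀: μ₀ = (μ_n·τ_n − τ_data·x̄)/τ₀ = (485.4200·0.028501 − 0.023176·508.4) / 0.005325 = 2.052277/0.005325 ≈ 385.4.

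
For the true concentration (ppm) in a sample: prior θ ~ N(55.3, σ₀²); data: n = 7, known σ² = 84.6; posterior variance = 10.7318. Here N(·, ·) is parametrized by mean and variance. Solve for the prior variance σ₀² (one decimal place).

Posterior precision equals prior precision plus data precision: 1/σ_n² = 1/σ₀² + n/σ².
So 1/σ₀² = 1/10.7318 − 7/84.6 = 0.093181 − 0.082742 = 0.010439.
Hence σ₀² = 1/0.010439 ≈ 95.8.

σ₀² = 95.8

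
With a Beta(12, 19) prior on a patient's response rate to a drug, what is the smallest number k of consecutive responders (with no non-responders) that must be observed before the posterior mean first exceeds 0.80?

After k responders and 0 non-responders the posterior is Beta(12+k, 19), with mean (12+k)/(12+19+k).
Set (12+k)/(31+k) > 0.80 and solve: k > (0.80·31 − 12)/(1 − 0.80) = 64.000.
The smallest integer exceeding 64.000 is 65, and checking k=65: (77)/(96) = 0.8021 > 0.80.

k = 65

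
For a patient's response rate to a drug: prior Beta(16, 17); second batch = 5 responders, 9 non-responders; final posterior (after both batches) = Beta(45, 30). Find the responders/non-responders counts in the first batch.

Because Beta–binomial updating is additive in the counts, the combined data contributed (α_post−α_prior, β_post−β_prior) successes and failures.
Total across both batches: 45−16=29 responders, 30−17=13 non-responders.
Subtract the second batch: 29−5=24 responders and 13−9=4 non-responders.

24 responders and 4 non-responders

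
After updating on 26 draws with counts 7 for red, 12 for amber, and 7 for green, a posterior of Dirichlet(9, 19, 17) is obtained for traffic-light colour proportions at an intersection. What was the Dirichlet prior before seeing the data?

For a Dirichlet(α) prior with multinomial counts c, the posterior is Dirichlet(α + c) componentwise.
Subtract each count from the matching posterior parameter: 9−7=2, 19−12=7, 17−7=10.

Dirichlet(2, 7, 10)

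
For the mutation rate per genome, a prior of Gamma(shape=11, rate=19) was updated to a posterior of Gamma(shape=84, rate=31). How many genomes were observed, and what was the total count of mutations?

n = 12 genomes with total 73 mutations

Gamma–Poisson conjugacy: posterior shape = α + Σxᵢ, posterior rate = β + n.
Matching: Σxᵢ = 84 − 11 = 73 and n = 31 − 19 = 12.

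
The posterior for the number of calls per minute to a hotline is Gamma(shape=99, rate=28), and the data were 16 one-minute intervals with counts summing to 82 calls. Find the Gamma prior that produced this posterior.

A Gamma(α, β) prior (rate parametrization) on a Poisson rate with n observations summing to S gives posterior Gamma(α+S, β+n).
So α = 99 − 82 = 17 and β = 28 − 16 = 12.

Gamma(shape=17, rate=12)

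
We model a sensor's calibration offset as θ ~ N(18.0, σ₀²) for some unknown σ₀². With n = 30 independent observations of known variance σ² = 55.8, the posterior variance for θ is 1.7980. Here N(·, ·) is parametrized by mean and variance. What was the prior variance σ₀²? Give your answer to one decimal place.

Posterior precision equals prior precision plus data precision: 1/σ_n² = 1/σ₀² + n/σ².
So 1/σ₀² = 1/1.7980 − 30/55.8 = 0.556174 − 0.537634 = 0.018540.
Hence σ₀² = 1/0.018540 ≈ 53.9.

σ₀² = 53.9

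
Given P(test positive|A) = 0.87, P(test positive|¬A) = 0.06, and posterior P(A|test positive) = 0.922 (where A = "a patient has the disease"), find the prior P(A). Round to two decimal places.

P(A) = 0.45

In odds form, posterior odds = prior odds × likelihood ratio, so prior odds = posterior odds ÷ LR.
Posterior odds = 0.922/(1−0.922) = 11.8205. LR = 0.87/0.06 = 14.5000.
Prior odds = 11.8205/14.5000 = 0.8152, so P(A) = 0.8152/(1+0.8152) ≈ 0.45.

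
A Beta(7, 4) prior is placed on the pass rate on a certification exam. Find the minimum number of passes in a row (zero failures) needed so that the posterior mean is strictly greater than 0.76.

After k passes and 0 failures the posterior is Beta(7+k, 4), with mean (7+k)/(7+4+k).
Set (7+k)/(11+k) > 0.76 and solve: k > (0.76·11 − 7)/(1 − 0.76) = 5.667.
The smallest integer exceeding 5.667 is 6.

k = 6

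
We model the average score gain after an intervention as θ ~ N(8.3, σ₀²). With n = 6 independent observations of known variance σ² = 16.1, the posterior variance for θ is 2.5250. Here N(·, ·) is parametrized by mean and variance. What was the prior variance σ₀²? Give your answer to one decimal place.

Posterior precision equals prior precision plus data precision: 1/σ_n² = 1/σ₀² + n/σ².
So 1/σ₀² = 1/2.5250 − 6/16.1 = 0.396040 − 0.372671 = 0.023369.
Hence σ₀² = 1/0.023369 ≈ 42.8.

σ₀² = 42.8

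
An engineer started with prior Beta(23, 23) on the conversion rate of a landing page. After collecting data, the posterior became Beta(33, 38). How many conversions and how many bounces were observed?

10 conversions and 15 bounces

A Beta(a, b) prior with s successes and f failures in binomial data gives a Beta(a+s, b+f) posterior.
So s = 33 − 23 = 10 and f = 38 − 23 = 15.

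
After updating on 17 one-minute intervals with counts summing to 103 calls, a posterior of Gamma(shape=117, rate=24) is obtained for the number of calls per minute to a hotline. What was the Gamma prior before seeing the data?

Gamma(shape=14, rate=7)

A Gamma(α, β) prior (rate parametrization) on a Poisson rate with n observations summing to S gives posterior Gamma(α+S, β+n).
So α = 117 − 103 = 14 and β = 24 − 17 = 7.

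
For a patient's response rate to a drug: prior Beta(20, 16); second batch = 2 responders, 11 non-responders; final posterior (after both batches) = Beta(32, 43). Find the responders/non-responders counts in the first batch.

10 responders and 16 non-responders

Sequential conjugate updates are equivalent to a single update on the pooled data, so total successes = posterior α − prior α and total failures = posterior β − prior β.
Total across both batches: 32−20=12 responders, 43−16=27 non-responders.
Subtract the second batch: 12−2=10 responders and 27−11=16 non-responders.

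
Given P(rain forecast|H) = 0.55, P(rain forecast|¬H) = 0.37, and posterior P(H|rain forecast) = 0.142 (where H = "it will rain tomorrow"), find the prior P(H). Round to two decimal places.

P(H) = 0.10

In odds form, posterior odds = prior odds × likelihood ratio, so prior odds = posterior odds ÷ LR.
Posterior odds = 0.142/(1−0.142) = 0.1655. LR = 0.55/0.37 = 1.4865.
Prior odds = 0.1655/1.4865 = 0.1113, so P(H) = 0.1113/(1+0.1113) ≈ 0.10.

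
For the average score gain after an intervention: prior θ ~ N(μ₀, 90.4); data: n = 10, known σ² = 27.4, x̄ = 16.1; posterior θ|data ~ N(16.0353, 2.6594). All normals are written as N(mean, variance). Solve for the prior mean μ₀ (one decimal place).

The posterior mean is a precision-weighted average: μ_n = (τ₀μ₀ + τ_data·x̄)/(τ₀+τ_data), with τ₀=1/σ₀² and τ_data=n/σ².
Here τ₀ = 1/90.4 = 0.011062 and τ_data = 10/27.4 = 0.364964, so τ_n = 0.376026.
Rearranging for μ₀: μ₀ = (μ_n·τ_n − τ_data·x̄)/τ₀ = (16.0353·0.376026 − 0.364964·16.1) / 0.011062 = 0.153769/0.011062 ≈ 13.9.

μ₀ = 13.9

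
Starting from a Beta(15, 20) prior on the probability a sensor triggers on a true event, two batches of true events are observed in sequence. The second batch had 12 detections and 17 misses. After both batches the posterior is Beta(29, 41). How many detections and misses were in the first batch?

2 detections and 4 misses

Because Beta–binomial updating is additive in the counts, the combined data contributed (α_post−α_prior, β_post−β_prior) successes and failures.
Total across both batches: 29−15=14 detections, 41−20=21 misses.
Subtract the second batch: 14−12=2 detections and 21−17=4 misses.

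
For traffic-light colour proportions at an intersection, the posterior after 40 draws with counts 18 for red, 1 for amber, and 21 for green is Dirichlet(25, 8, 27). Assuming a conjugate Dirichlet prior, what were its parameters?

For a Dirichlet(α) prior with multinomial counts c, the posterior is Dirichlet(α + c) componentwise.
Subtract each count from the matching posterior parameter: 25−18=7, 8−1=7, 27−21=6.

Dirichlet(7, 7, 6)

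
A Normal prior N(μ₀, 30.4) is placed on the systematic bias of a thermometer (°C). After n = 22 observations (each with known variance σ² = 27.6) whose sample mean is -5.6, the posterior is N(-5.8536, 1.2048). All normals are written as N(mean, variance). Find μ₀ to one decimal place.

The posterior mean is a precision-weighted average: μ_n = (τ₀μ₀ + τ_data·x̄)/(τ₀+τ_data), with τ₀=1/σ₀² and τ_data=n/σ².
Here τ₀ = 1/30.4 = 0.032895 and τ_data = 22/27.6 = 0.797101, so τ_n = 0.829996.
Rearranging for μ₀: μ₀ = (μ_n·τ_n − τ_data·x̄)/τ₀ = (-5.8536·0.829996 − 0.797101·-5.6) / 0.032895 = -0.394699/0.032895 ≈ -12.0.

μ₀ = -12.0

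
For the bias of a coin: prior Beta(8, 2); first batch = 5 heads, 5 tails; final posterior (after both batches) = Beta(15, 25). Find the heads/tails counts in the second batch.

Because Beta–binomial updating is additive in the counts, the combined data contributed (α_post−α_prior, β_post−β_prior) successes and failures.
Total across both batches: 15−8=7 heads, 25−2=23 tails.
Subtract the first batch: 7−5=2 heads and 23−5=18 tails.

2 heads and 18 tails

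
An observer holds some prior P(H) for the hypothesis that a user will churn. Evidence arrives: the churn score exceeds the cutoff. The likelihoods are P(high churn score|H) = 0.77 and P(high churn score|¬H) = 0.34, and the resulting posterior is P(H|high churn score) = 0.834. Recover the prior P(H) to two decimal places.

P(H) = 0.69

In odds form, posterior odds = prior odds × likelihood ratio, so prior odds = posterior odds ÷ LR.
Posterior odds = 0.834/(1−0.834) = 5.0241. LR = 0.77/0.34 = 2.2647.
Prior odds = 5.0241/2.2647 = 2.2184, so P(H) = 2.2184/(1+2.2184) ≈ 0.69.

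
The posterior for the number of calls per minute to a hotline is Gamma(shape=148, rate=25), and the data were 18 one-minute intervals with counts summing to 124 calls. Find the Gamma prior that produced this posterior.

Gamma(shape=24, rate=7)

Gamma–Poisson conjugacy: posterior shape = α + Σxᵢ, posterior rate = β + n.
So α = 148 − 124 = 24 and β = 25 − 18 = 7.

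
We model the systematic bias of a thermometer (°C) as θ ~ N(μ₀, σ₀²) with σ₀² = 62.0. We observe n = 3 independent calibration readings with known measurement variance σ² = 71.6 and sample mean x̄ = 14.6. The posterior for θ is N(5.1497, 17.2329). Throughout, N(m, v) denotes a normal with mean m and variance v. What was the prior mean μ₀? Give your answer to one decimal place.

With known observation variance, the Normal–Normal posterior has precision τ_n = τ₀ + n/σ² and mean μ_n = (τ₀μ₀ + (n/σ²)x̄)/τ_n.
Here τ₀ = 1/62.0 = 0.016129 and τ_data = 3/71.6 = 0.041899, so τ_n = 0.058028.
Rearranging for μ₀: μ₀ = (μ_n·τ_n − τ_data·x̄)/τ₀ = (5.1497·0.058028 − 0.041899·14.6) / 0.016129 = -0.312899/0.016129 ≈ -19.4.

μ₀ = -19.4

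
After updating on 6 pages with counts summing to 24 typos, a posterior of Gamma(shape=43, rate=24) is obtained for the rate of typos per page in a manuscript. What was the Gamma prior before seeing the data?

Gamma(shape=19, rate=18)

Gamma–Poisson conjugacy: posterior shape = α + Σxᵢ, posterior rate = β + n.
So α = 43 − 24 = 19 and β = 24 − 6 = 18.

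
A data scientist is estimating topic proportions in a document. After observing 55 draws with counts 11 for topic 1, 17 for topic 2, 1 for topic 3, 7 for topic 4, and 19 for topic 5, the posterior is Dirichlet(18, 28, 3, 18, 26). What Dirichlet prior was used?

For a Dirichlet(α) prior with multinomial counts c, the posterior is Dirichlet(α + c) componentwise.
Subtract each count from the matching posterior parameter: 18−11=7, 28−17=11, 3−1=2, 18−7=11, 26−19=7.

Dirichlet(7, 11, 2, 11, 7)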